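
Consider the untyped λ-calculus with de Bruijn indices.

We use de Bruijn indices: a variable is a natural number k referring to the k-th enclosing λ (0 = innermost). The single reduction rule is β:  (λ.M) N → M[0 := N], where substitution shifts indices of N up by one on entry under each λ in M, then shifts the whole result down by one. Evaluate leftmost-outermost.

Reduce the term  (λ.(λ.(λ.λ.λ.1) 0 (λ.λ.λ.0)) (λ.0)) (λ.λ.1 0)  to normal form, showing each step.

Answer: normal form = λ.λ.λ.λ.0  (in 4 steps)

Derivation:
  start: (λ.(λ.(λ.λ.λ.1) 0 (λ.λ.λ.0)) (λ.0)) (λ.λ.1 0)
  [1] (λ.(λ.λ.λ.1) 0 (λ.λ.λ.0)) (λ.0)
  [2] (λ.λ.λ.1) (λ.0) (λ.λ.λ.0)
  [3] (λ.λ.1) (λ.λ.λ.0)
  [4] λ.λ.λ.λ.0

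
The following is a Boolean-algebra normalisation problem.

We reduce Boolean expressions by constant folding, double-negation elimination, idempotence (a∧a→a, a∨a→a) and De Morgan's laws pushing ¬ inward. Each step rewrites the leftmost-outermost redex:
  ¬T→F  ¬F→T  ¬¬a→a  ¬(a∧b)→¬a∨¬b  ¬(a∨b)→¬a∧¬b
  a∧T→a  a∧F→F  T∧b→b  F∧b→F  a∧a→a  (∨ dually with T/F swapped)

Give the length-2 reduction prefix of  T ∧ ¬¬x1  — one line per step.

Answer: after 2 steps: x1

Reduction:
  start: T ∧ ¬¬x1
  →1  ¬¬x1
  →2  x1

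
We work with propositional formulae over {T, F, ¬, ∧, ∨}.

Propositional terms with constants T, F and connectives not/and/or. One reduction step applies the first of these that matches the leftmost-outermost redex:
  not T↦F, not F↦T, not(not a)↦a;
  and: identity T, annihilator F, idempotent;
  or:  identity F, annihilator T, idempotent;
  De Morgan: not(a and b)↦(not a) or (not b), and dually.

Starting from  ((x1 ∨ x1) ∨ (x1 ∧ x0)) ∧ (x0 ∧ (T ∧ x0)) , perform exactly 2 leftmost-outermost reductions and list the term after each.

  start: ((x1 ∨ x1) ∨ (x1 ∧ x0)) ∧ (x0 ∧ (T ∧ x0))
  step 1: (x1 ∨ (x1 ∧ x0)) ∧ (x0 ∧ (T ∧ x0))
  step 2: (x1 ∨ (x1 ∧ x0)) ∧ (x0 ∧ x0)

Answer: after 2 steps: (x1 ∨ (x1 ∧ x0)) ∧ (x0 ∧ x0)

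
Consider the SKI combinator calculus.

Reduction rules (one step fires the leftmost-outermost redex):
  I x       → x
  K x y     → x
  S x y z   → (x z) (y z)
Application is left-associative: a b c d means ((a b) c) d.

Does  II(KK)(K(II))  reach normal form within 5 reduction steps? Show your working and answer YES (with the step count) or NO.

  start: II(KK)(K(II))
  →1  I(KK)(K(II))
  →2  KK(K(II))
  →3  K

Answer: YES — reaches normal form K in 3 ≤ 5 steps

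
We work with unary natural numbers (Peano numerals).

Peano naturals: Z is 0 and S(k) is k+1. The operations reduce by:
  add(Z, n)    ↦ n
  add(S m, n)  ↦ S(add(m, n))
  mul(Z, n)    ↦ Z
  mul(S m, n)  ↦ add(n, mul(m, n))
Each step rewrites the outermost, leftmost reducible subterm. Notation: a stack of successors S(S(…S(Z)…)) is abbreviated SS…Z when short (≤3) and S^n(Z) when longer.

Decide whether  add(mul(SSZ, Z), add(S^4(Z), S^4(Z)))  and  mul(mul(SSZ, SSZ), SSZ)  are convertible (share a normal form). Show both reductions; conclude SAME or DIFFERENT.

Term A:
  start: add(mul(SSZ, Z), add(S^4(Z), S^4(Z)))
  [1] add(add(Z, mul(SZ, Z)), add(S^4(Z), S^4(Z)))
  [2] add(mul(SZ, Z), add(S^4(Z), S^4(Z)))
  [3] add(add(Z, mul(Z, Z)), add(S^4(Z), S^4(Z)))
  [4] add(mul(Z, Z), add(S^4(Z), S^4(Z)))
  [5] add(Z, add(S^4(Z), S^4(Z)))
  [6] add(S^4(Z), S^4(Z))
  [7] S(add(SSSZ, S^4(Z)))
  [8] S(S(add(SSZ, S^4(Z))))
  [9] S(S(S(add(SZ, S^4(Z)))))
  [10] S(S(S(S(add(Z, S^4(Z))))))
  [11] S^8(Z)

Term B:
  start: mul(mul(SSZ, SSZ), SSZ)
  [1] mul(add(SSZ, mul(SZ, SSZ)), SSZ)
  [2] mul(S(add(SZ, mul(SZ, SSZ))), SSZ)
  [3] add(SSZ, mul(add(SZ, mul(SZ, SSZ)), SSZ))
  [4] S(add(SZ, mul(add(SZ, mul(SZ, SSZ)), SSZ)))
  [5] S(S(add(Z, mul(add(SZ, mul(SZ, SSZ)), SSZ))))
  [6] S(S(mul(add(SZ, mul(SZ, SSZ)), SSZ)))
  [7] S(S(mul(S(add(Z, mul(SZ, SSZ))), SSZ)))
  [8] S(S(add(SSZ, mul(add(Z, mul(SZ, SSZ)), SSZ))))
  [9] S(S(S(add(SZ, mul(add(Z, mul(SZ, SSZ)), SSZ)))))
  [10] S(S(S(S(add(Z, mul(add(Z, mul(SZ, SSZ)), SSZ))))))
  [11] S(S(S(S(mul(add(Z, mul(SZ, SSZ)), SSZ)))))
  [12] S(S(S(S(mul(mul(SZ, SSZ), SSZ)))))
  [13] S(S(S(S(mul(add(SSZ, mul(Z, SSZ)), SSZ)))))
  [14] S(S(S(S(mul(S(add(SZ, mul(Z, SSZ))), SSZ)))))
  [15] S(S(S(S(add(SSZ, mul(add(SZ, mul(Z, SSZ)), SSZ))))))
  [16] S(S(S(S(S(add(SZ, mul(add(SZ, mul(Z, SSZ)), SSZ)))))))
  [17] S(S(S(S(S(S(add(Z, mul(add(SZ, mul(Z, SSZ)), SSZ))))))))
  [18] S(S(S(S(S(S(mul(add(SZ, mul(Z, SSZ)), SSZ)))))))
  [19] S(S(S(S(S(S(mul(S(add(Z, mul(Z, SSZ))), SSZ)))))))
  [20] S(S(S(S(S(S(add(SSZ, mul(add(Z, mul(Z, SSZ)), SSZ))))))))
  [21] S(S(S(S(S(S(S(add(SZ, mul(add(Z, mul(Z, SSZ)), SSZ)))))))))
  [22] S(S(S(S(S(S(S(S(add(Z, mul(add(Z, mul(Z, SSZ)), SSZ))))))))))
  [23] S(S(S(S(S(S(S(S(mul(add(Z, mul(Z, SSZ)), SSZ)))))))))
  [24] S(S(S(S(S(S(S(S(mul(mul(Z, SSZ), SSZ)))))))))
  [25] S(S(S(S(S(S(S(S(mul(Z, SSZ)))))))))
  [26] S^8(Z)

Answer: SAME — A ⇓ S^8(Z), B ⇓ S^8(Z)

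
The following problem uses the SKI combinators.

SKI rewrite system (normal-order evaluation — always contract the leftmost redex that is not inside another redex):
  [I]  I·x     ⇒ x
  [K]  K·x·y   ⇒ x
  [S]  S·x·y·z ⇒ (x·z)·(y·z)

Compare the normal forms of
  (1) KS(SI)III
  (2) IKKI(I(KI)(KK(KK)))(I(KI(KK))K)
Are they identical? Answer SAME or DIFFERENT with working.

Answer: SAME — A ⇓ I, B ⇓ I

Reduction:
Term A:
  start: KS(SI)III
  →1  SIII
  →2  II(II)
  →3  I(II)
  →4  II
  →5  I

Term B:
  start: IKKI(I(KI)(KK(KK)))(I(KI(KK))K)
  →1  KKI(I(KI)(KK(KK)))(I(KI(KK))K)
  →2  K(I(KI)(KK(KK)))(I(KI(KK))K)
  →3  I(KI)(KK(KK))
  →4  KI(KK(KK))
  →5  I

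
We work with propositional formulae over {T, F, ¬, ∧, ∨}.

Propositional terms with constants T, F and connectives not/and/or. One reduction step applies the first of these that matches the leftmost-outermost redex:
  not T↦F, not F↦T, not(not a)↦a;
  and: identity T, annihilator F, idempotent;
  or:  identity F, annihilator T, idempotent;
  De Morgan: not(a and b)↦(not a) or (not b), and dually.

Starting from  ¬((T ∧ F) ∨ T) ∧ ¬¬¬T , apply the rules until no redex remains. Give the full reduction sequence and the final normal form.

Answer: normal form = F  (in 8 steps)

Derivation:
  start: ¬((T ∧ F) ∨ T) ∧ ¬¬¬T
  [1] (¬(T ∧ F) ∧ ¬T) ∧ ¬¬¬T
  [2] ((¬T ∨ ¬F) ∧ ¬T) ∧ ¬¬¬T
  [3] ((F ∨ ¬F) ∧ ¬T) ∧ ¬¬¬T
  [4] (¬F ∧ ¬T) ∧ ¬¬¬T
  [5] (T ∧ ¬T) ∧ ¬¬¬T
  [6] ¬T ∧ ¬¬¬T
  [7] F ∧ ¬¬¬T
  [8] F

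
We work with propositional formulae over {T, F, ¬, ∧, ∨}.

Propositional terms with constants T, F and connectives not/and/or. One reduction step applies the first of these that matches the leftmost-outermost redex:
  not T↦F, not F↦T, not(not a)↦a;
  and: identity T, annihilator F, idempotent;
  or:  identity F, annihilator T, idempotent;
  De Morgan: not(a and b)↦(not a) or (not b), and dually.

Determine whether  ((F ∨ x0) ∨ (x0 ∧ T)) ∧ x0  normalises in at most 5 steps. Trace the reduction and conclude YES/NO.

  start: ((F ∨ x0) ∨ (x0 ∧ T)) ∧ x0
  [1] (x0 ∨ (x0 ∧ T)) ∧ x0
  [2] (x0 ∨ x0) ∧ x0
  [3] x0 ∧ x0
  [4] x0

Answer: YES — reaches normal form x0 in 4 ≤ 5 steps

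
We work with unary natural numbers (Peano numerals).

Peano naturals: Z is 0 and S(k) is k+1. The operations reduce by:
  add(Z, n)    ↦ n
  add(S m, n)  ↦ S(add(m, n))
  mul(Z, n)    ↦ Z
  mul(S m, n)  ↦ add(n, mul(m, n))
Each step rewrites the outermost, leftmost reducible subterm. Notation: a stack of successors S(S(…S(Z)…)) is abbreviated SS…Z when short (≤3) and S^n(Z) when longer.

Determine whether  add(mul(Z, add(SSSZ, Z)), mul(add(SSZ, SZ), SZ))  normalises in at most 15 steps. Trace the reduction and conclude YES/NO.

  start: add(mul(Z, add(SSSZ, Z)), mul(add(SSZ, SZ), SZ))
  [1] add(Z, mul(add(SSZ, SZ), SZ))
  [2] mul(add(SSZ, SZ), SZ)
  [3] mul(S(add(SZ, SZ)), SZ)
  [4] add(SZ, mul(add(SZ, SZ), SZ))
  [5] S(add(Z, mul(add(SZ, SZ), SZ)))
  [6] S(mul(add(SZ, SZ), SZ))
  [7] S(mul(S(add(Z, SZ)), SZ))
  [8] S(add(SZ, mul(add(Z, SZ), SZ)))
  [9] S(S(add(Z, mul(add(Z, SZ), SZ))))
  [10] S(S(mul(add(Z, SZ), SZ)))
  [11] S(S(mul(SZ, SZ)))
  [12] S(S(add(SZ, mul(Z, SZ))))
  [13] S(S(S(add(Z, mul(Z, SZ)))))
  [14] S(S(S(mul(Z, SZ))))
  [15] SSSZ

Answer: YES — reaches normal form SSSZ in 15 ≤ 15 steps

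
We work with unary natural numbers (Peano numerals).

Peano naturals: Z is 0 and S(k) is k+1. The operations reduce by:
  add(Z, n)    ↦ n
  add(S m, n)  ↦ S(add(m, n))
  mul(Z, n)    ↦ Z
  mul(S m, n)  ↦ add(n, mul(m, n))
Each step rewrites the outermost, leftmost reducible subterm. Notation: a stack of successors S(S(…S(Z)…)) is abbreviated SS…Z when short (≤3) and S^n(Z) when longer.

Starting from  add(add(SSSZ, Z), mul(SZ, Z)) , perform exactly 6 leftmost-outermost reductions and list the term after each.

Answer: after 6 steps: S(S(S(add(add(Z, Z), mul(SZ, Z)))))

Reduction:
  start: add(add(SSSZ, Z), mul(SZ, Z))
  step 1: add(S(add(SSZ, Z)), mul(SZ, Z))
  step 2: S(add(add(SSZ, Z), mul(SZ, Z)))
  step 3: S(add(S(add(SZ, Z)), mul(SZ, Z)))
  step 4: S(S(add(add(SZ, Z), mul(SZ, Z))))
  step 5: S(S(add(S(add(Z, Z)), mul(SZ, Z))))
  step 6: S(S(S(add(add(Z, Z), mul(SZ, Z)))))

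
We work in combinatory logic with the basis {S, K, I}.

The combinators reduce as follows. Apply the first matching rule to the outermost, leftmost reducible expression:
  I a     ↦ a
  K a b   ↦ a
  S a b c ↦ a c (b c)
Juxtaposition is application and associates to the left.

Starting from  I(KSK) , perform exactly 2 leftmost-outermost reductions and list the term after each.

Answer: after 2 steps: S

Reduction:
  start: I(KSK)
  step 1: KSK
  step 2: S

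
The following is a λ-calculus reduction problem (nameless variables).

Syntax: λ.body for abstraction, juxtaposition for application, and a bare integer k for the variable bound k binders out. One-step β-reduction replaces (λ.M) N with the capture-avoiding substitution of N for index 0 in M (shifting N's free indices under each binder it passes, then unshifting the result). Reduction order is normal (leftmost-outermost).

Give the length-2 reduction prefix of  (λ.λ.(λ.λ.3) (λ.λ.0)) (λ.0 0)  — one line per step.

Answer: after 2 steps: λ.λ.λ.0 0

Working:
  start: (λ.λ.(λ.λ.3) (λ.λ.0)) (λ.0 0)
  step 1: λ.(λ.λ.λ.0 0) (λ.λ.0)
  step 2: λ.λ.λ.0 0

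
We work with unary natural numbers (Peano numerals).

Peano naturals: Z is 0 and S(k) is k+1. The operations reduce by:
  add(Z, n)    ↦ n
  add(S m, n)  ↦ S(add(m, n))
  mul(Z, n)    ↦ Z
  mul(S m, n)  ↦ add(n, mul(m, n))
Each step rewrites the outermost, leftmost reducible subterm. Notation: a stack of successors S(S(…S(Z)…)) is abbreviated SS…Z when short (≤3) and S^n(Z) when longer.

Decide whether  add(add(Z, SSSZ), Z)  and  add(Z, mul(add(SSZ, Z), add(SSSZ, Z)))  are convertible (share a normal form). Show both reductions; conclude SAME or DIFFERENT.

Answer: DIFFERENT — A ⇓ SSSZ, B ⇓ S^6(Z)

Derivation:
Term A:
  start: add(add(Z, SSSZ), Z)
  step 1: add(SSSZ, Z)
  step 2: S(add(SSZ, Z))
  step 3: S(S(add(SZ, Z)))
  step 4: S(S(S(add(Z, Z))))
  step 5: SSSZ

Term B:
  start: add(Z, mul(add(SSZ, Z), add(SSSZ, Z)))
  step 1: mul(add(SSZ, Z), add(SSSZ, Z))
  step 2: mul(S(add(SZ, Z)), add(SSSZ, Z))
  step 3: add(add(SSSZ, Z), mul(add(SZ, Z), add(SSSZ, Z)))
  step 4: add(S(add(SSZ, Z)), mul(add(SZ, Z), add(SSSZ, Z)))
  step 5: S(add(add(SSZ, Z), mul(add(SZ, Z), add(SSSZ, Z))))
  step 6: S(add(S(add(SZ, Z)), mul(add(SZ, Z), add(SSSZ, Z))))
  step 7: S(S(add(add(SZ, Z), mul(add(SZ, Z), add(SSSZ, Z)))))
  step 8: S(S(add(S(add(Z, Z)), mul(add(SZ, Z), add(SSSZ, Z)))))
  step 9: S(S(S(add(add(Z, Z), mul(add(SZ, Z), add(SSSZ, Z))))))
  step 10: S(S(S(add(Z, mul(add(SZ, Z), add(SSSZ, Z))))))
  step 11: S(S(S(mul(add(SZ, Z), add(SSSZ, Z)))))
  step 12: S(S(S(mul(S(add(Z, Z)), add(SSSZ, Z)))))
  step 13: S(S(S(add(add(SSSZ, Z), mul(add(Z, Z), add(SSSZ, Z))))))
  step 14: S(S(S(add(S(add(SSZ, Z)), mul(add(Z, Z), add(SSSZ, Z))))))
  step 15: S(S(S(S(add(add(SSZ, Z), mul(add(Z, Z), add(SSSZ, Z)))))))
  step 16: S(S(S(S(add(S(add(SZ, Z)), mul(add(Z, Z), add(SSSZ, Z)))))))
  step 17: S(S(S(S(S(add(add(SZ, Z), mul(add(Z, Z), add(SSSZ, Z))))))))
  step 18: S(S(S(S(S(add(S(add(Z, Z)), mul(add(Z, Z), add(SSSZ, Z))))))))
  step 19: S(S(S(S(S(S(add(add(Z, Z), mul(add(Z, Z), add(SSSZ, Z)))))))))
  step 20: S(S(S(S(S(S(add(Z, mul(add(Z, Z), add(SSSZ, Z)))))))))
  step 21: S(S(S(S(S(S(mul(add(Z, Z), add(SSSZ, Z))))))))
  step 22: S(S(S(S(S(S(mul(Z, add(SSSZ, Z))))))))
  step 23: S^6(Z)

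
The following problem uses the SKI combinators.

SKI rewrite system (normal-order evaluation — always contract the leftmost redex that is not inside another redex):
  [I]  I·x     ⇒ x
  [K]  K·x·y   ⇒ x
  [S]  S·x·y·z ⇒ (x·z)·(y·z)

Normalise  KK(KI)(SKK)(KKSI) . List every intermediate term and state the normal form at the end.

  start: KK(KI)(SKK)(KKSI)
  [1] K(SKK)(KKSI)
  [2] SKK

Answer: normal form = SKK  (in 2 steps)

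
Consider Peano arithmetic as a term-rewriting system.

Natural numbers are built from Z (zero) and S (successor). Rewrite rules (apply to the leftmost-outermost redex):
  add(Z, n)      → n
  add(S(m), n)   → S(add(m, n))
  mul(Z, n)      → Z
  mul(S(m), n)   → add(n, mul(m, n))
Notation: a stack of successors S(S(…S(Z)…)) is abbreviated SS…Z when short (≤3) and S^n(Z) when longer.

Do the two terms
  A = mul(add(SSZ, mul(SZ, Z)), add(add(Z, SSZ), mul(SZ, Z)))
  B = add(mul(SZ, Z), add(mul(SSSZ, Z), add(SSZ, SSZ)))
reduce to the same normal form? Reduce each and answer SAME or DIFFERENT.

Answer: SAME — A ⇓ S^4(Z), B ⇓ S^4(Z)

Reduction:
Term A:
  start: mul(add(SSZ, mul(SZ, Z)), add(add(Z, SSZ), mul(SZ, Z)))
  [1] mul(S(add(SZ, mul(SZ, Z))), add(add(Z, SSZ), mul(SZ, Z)))
  [2] add(add(add(Z, SSZ), mul(SZ, Z)), mul(add(SZ, mul(SZ, Z)), add(add(Z, SSZ), mul(SZ, Z))))
  [3] add(add(SSZ, mul(SZ, Z)), mul(add(SZ, mul(SZ, Z)), add(add(Z, SSZ), mul(SZ, Z))))
  [4] add(S(add(SZ, mul(SZ, Z))), mul(add(SZ, mul(SZ, Z)), add(add(Z, SSZ), mul(SZ, Z))))
  [5] S(add(add(SZ, mul(SZ, Z)), mul(add(SZ, mul(SZ, Z)), add(add(Z, SSZ), mul(SZ, Z)))))
  [6] S(add(S(add(Z, mul(SZ, Z))), mul(add(SZ, mul(SZ, Z)), add(add(Z, SSZ), mul(SZ, Z)))))
  [7] S(S(add(add(Z, mul(SZ, Z)), mul(add(SZ, mul(SZ, Z)), add(add(Z, SSZ), mul(SZ, Z))))))
  [8] S(S(add(mul(SZ, Z), mul(add(SZ, mul(SZ, Z)), add(add(Z, SSZ), mul(SZ, Z))))))
  [9] S(S(add(add(Z, mul(Z, Z)), mul(add(SZ, mul(SZ, Z)), add(add(Z, SSZ), mul(SZ, Z))))))
  [10] S(S(add(mul(Z, Z), mul(add(SZ, mul(SZ, Z)), add(add(Z, SSZ), mul(SZ, Z))))))
  [11] S(S(add(Z, mul(add(SZ, mul(SZ, Z)), add(add(Z, SSZ), mul(SZ, Z))))))
  [12] S(S(mul(add(SZ, mul(SZ, Z)), add(add(Z, SSZ), mul(SZ, Z)))))
  [13] S(S(mul(S(add(Z, mul(SZ, Z))), add(add(Z, SSZ), mul(SZ, Z)))))
  [14] S(S(add(add(add(Z, SSZ), mul(SZ, Z)), mul(add(Z, mul(SZ, Z)), add(add(Z, SSZ), mul(SZ, Z))))))
  [15] S(S(add(add(SSZ, mul(SZ, Z)), mul(add(Z, mul(SZ, Z)), add(add(Z, SSZ), mul(SZ, Z))))))
  [16] S(S(add(S(add(SZ, mul(SZ, Z))), mul(add(Z, mul(SZ, Z)), add(add(Z, SSZ), mul(SZ, Z))))))
  [17] S(S(S(add(add(SZ, mul(SZ, Z)), mul(add(Z, mul(SZ, Z)), add(add(Z, SSZ), mul(SZ, Z)))))))
  [18] S(S(S(add(S(add(Z, mul(SZ, Z))), mul(add(Z, mul(SZ, Z)), add(add(Z, SSZ), mul(SZ, Z)))))))
  [19] S(S(S(S(add(add(Z, mul(SZ, Z)), mul(add(Z, mul(SZ, Z)), add(add(Z, SSZ), mul(SZ, Z))))))))
  [20] S(S(S(S(add(mul(SZ, Z), mul(add(Z, mul(SZ, Z)), add(add(Z, SSZ), mul(SZ, Z))))))))
  [21] S(S(S(S(add(add(Z, mul(Z, Z)), mul(add(Z, mul(SZ, Z)), add(add(Z, SSZ), mul(SZ, Z))))))))
  [22] S(S(S(S(add(mul(Z, Z), mul(add(Z, mul(SZ, Z)), add(add(Z, SSZ), mul(SZ, Z))))))))
  [23] S(S(S(S(add(Z, mul(add(Z, mul(SZ, Z)), add(add(Z, SSZ), mul(SZ, Z))))))))
  [24] S(S(S(S(mul(add(Z, mul(SZ, Z)), add(add(Z, SSZ), mul(SZ, Z)))))))
  [25] S(S(S(S(mul(mul(SZ, Z), add(add(Z, SSZ), mul(SZ, Z)))))))
  [26] S(S(S(S(mul(add(Z, mul(Z, Z)), add(add(Z, SSZ), mul(SZ, Z)))))))
  [27] S(S(S(S(mul(mul(Z, Z), add(add(Z, SSZ), mul(SZ, Z)))))))
  [28] S(S(S(S(mul(Z, add(add(Z, SSZ), mul(SZ, Z)))))))
  [29] S^4(Z)

Term B:
  start: add(mul(SZ, Z), add(mul(SSSZ, Z), add(SSZ, SSZ)))
  [1] add(add(Z, mul(Z, Z)), add(mul(SSSZ, Z), add(SSZ, SSZ)))
  [2] add(mul(Z, Z), add(mul(SSSZ, Z), add(SSZ, SSZ)))
  [3] add(Z, add(mul(SSSZ, Z), add(SSZ, SSZ)))
  [4] add(mul(SSSZ, Z), add(SSZ, SSZ))
  [5] add(add(Z, mul(SSZ, Z)), add(SSZ, SSZ))
  [6] add(mul(SSZ, Z), add(SSZ, SSZ))
  [7] add(add(Z, mul(SZ, Z)), add(SSZ, SSZ))
  [8] add(mul(SZ, Z), add(SSZ, SSZ))
  [9] add(add(Z, mul(Z, Z)), add(SSZ, SSZ))
  [10] add(mul(Z, Z), add(SSZ, SSZ))
  [11] add(Z, add(SSZ, SSZ))
  [12] add(SSZ, SSZ)
  [13] S(add(SZ, SSZ))
  [14] S(S(add(Z, SSZ)))
  [15] S^4(Z)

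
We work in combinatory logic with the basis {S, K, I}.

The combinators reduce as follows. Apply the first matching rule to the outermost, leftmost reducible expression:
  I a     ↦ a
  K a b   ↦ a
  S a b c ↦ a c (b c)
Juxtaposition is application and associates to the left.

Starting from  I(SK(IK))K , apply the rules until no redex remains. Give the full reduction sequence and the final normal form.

  start: I(SK(IK))K
  step 1: SK(IK)K
  step 2: KK(IKK)
  step 3: K

Answer: normal form = K  (in 3 steps)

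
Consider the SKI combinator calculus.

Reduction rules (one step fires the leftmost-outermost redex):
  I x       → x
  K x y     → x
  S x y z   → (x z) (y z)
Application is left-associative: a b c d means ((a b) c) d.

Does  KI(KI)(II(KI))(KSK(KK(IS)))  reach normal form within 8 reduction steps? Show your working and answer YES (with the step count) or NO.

  start: KI(KI)(II(KI))(KSK(KK(IS)))
  [1] I(II(KI))(KSK(KK(IS)))
  [2] II(KI)(KSK(KK(IS)))
  [3] I(KI)(KSK(KK(IS)))
  [4] KI(KSK(KK(IS)))
  [5] I

Answer: YES — reaches normal form I in 5 ≤ 8 steps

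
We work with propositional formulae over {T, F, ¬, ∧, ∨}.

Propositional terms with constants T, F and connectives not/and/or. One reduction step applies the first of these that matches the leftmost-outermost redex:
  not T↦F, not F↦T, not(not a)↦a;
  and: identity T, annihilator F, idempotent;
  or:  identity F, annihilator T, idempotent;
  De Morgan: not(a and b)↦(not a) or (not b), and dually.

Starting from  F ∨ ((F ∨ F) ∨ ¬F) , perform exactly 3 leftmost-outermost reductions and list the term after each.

  start: F ∨ ((F ∨ F) ∨ ¬F)
  [1] (F ∨ F) ∨ ¬F
  [2] F ∨ ¬F
  [3] ¬F

Answer: after 3 steps: ¬F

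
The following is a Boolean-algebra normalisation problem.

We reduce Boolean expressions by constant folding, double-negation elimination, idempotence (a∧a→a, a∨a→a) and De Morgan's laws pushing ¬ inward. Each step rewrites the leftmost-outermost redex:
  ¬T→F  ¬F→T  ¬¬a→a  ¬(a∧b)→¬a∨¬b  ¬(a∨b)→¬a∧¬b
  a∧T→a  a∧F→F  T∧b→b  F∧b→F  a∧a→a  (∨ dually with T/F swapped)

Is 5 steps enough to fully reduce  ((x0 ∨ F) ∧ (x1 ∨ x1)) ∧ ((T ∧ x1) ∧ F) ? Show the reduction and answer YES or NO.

  start: ((x0 ∨ F) ∧ (x1 ∨ x1)) ∧ ((T ∧ x1) ∧ F)
  →1  (x0 ∧ (x1 ∨ x1)) ∧ ((T ∧ x1) ∧ F)
  →2  (x0 ∧ x1) ∧ ((T ∧ x1) ∧ F)
  →3  (x0 ∧ x1) ∧ F
  →4  F

Answer: YES — reaches normal form F in 4 ≤ 5 steps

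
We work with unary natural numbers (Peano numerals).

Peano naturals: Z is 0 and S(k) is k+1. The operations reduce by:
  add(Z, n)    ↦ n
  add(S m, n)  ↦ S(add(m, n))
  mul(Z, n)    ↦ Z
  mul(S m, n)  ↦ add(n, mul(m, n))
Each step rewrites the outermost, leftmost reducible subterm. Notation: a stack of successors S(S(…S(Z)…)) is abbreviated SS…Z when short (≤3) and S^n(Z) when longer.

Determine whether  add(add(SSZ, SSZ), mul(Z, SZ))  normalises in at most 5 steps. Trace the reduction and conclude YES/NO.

Answer: NO — after 5 steps the term is S(S(add(SSZ, mul(Z, SZ)))), not yet normal

Derivation:
  start: add(add(SSZ, SSZ), mul(Z, SZ))
  →1  add(S(add(SZ, SSZ)), mul(Z, SZ))
  →2  S(add(add(SZ, SSZ), mul(Z, SZ)))
  →3  S(add(S(add(Z, SSZ)), mul(Z, SZ)))
  →4  S(S(add(add(Z, SSZ), mul(Z, SZ))))
  →5  S(S(add(SSZ, mul(Z, SZ))))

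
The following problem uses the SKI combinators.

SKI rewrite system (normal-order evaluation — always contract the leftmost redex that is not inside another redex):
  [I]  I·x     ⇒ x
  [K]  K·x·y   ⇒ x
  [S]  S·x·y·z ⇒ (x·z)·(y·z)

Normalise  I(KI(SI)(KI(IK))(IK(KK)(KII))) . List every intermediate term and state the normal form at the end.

Answer: normal form = KK  (in 7 steps)

Reduction:
  start: I(KI(SI)(KI(IK))(IK(KK)(KII)))
  [1] KI(SI)(KI(IK))(IK(KK)(KII))
  [2] I(KI(IK))(IK(KK)(KII))
  [3] KI(IK)(IK(KK)(KII))
  [4] I(IK(KK)(KII))
  [5] IK(KK)(KII)
  [6] K(KK)(KII)
  [7] KK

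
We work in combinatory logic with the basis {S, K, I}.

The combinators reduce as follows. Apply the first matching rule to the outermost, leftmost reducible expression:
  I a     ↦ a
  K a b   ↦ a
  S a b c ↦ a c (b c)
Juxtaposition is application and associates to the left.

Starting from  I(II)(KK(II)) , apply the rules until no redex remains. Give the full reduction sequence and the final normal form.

Answer: normal form = K  (in 4 steps)

Working:
  start: I(II)(KK(II))
  [1] II(KK(II))
  [2] I(KK(II))
  [3] KK(II)
  [4] K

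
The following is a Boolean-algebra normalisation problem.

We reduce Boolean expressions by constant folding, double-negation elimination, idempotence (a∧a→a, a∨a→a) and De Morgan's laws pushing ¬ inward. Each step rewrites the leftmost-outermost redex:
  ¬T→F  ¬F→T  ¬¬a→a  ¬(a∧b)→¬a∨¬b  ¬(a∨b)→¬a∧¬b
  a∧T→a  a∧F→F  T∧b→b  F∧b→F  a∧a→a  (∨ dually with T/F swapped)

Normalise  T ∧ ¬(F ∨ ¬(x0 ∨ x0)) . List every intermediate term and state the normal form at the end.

Answer: normal form = x0  (in 6 steps)

Derivation:
  start: T ∧ ¬(F ∨ ¬(x0 ∨ x0))
  →1  ¬(F ∨ ¬(x0 ∨ x0))
  →2  ¬F ∧ ¬¬(x0 ∨ x0)
  →3  T ∧ ¬¬(x0 ∨ x0)
  →4  ¬¬(x0 ∨ x0)
  →5  x0 ∨ x0
  →6  x0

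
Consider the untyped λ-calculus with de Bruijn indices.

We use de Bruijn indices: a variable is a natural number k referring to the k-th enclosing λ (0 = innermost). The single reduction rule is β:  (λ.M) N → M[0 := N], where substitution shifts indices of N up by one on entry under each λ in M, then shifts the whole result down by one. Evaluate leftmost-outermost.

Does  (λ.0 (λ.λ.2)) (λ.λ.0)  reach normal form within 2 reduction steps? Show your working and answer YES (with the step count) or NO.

  start: (λ.0 (λ.λ.2)) (λ.λ.0)
  →1  (λ.λ.0) (λ.λ.λ.λ.0)
  →2  λ.0

Answer: YES — reaches normal form λ.0 in 2 ≤ 2 steps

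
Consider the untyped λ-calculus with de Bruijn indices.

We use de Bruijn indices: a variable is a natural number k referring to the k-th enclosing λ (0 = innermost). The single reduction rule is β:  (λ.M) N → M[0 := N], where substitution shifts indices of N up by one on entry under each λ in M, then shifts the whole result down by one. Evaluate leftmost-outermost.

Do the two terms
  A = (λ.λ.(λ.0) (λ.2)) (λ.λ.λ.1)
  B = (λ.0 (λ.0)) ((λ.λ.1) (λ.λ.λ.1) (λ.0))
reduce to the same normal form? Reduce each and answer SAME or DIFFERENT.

Term A:
  start: (λ.λ.(λ.0) (λ.2)) (λ.λ.λ.1)
  →1  λ.(λ.0) (λ.λ.λ.λ.1)
  →2  λ.λ.λ.λ.λ.1

Term B:
  start: (λ.0 (λ.0)) ((λ.λ.1) (λ.λ.λ.1) (λ.0))
  →1  (λ.λ.1) (λ.λ.λ.1) (λ.0) (λ.0)
  →2  (λ.λ.λ.λ.1) (λ.0) (λ.0)
  →3  (λ.λ.λ.1) (λ.0)
  →4  λ.λ.1

Answer: DIFFERENT — A ⇓ λ.λ.λ.λ.λ.1, B ⇓ λ.λ.1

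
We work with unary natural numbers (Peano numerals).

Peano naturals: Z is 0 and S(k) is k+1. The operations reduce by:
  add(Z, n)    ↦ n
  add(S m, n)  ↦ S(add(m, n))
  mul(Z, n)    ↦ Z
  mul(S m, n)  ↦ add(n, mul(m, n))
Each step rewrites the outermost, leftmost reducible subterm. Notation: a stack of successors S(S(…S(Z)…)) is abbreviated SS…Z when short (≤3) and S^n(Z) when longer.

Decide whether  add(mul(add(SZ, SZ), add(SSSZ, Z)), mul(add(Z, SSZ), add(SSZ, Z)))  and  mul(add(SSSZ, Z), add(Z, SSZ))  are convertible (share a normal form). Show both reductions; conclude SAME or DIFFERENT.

Term A:
  start: add(mul(add(SZ, SZ), add(SSSZ, Z)), mul(add(Z, SSZ), add(SSZ, Z)))
  →1  add(mul(S(add(Z, SZ)), add(SSSZ, Z)), mul(add(Z, SSZ), add(SSZ, Z)))
  →2  add(add(add(SSSZ, Z), mul(add(Z, SZ), add(SSSZ, Z))), mul(add(Z, SSZ), add(SSZ, Z)))
  →3  add(add(S(add(SSZ, Z)), mul(add(Z, SZ), add(SSSZ, Z))), mul(add(Z, SSZ), add(SSZ, Z)))
  →4  add(S(add(add(SSZ, Z), mul(add(Z, SZ), add(SSSZ, Z)))), mul(add(Z, SSZ), add(SSZ, Z)))
  →5  S(add(add(add(SSZ, Z), mul(add(Z, SZ), add(SSSZ, Z))), mul(add(Z, SSZ), add(SSZ, Z))))
  →6  S(add(add(S(add(SZ, Z)), mul(add(Z, SZ), add(SSSZ, Z))), mul(add(Z, SSZ), add(SSZ, Z))))
  →7  S(add(S(add(add(SZ, Z), mul(add(Z, SZ), add(SSSZ, Z)))), mul(add(Z, SSZ), add(SSZ, Z))))
  →8  S(S(add(add(add(SZ, Z), mul(add(Z, SZ), add(SSSZ, Z))), mul(add(Z, SSZ), add(SSZ, Z)))))
  →9  S(S(add(add(S(add(Z, Z)), mul(add(Z, SZ), add(SSSZ, Z))), mul(add(Z, SSZ), add(SSZ, Z)))))
  →10  S(S(add(S(add(add(Z, Z), mul(add(Z, SZ), add(SSSZ, Z)))), mul(add(Z, SSZ), add(SSZ, Z)))))
  →11  S(S(S(add(add(add(Z, Z), mul(add(Z, SZ), add(SSSZ, Z))), mul(add(Z, SSZ), add(SSZ, Z))))))
  →12  S(S(S(add(add(Z, mul(add(Z, SZ), add(SSSZ, Z))), mul(add(Z, SSZ), add(SSZ, Z))))))
  →13  S(S(S(add(mul(add(Z, SZ), add(SSSZ, Z)), mul(add(Z, SSZ), add(SSZ, Z))))))
  →14  S(S(S(add(mul(SZ, add(SSSZ, Z)), mul(add(Z, SSZ), add(SSZ, Z))))))
  →15  S(S(S(add(add(add(SSSZ, Z), mul(Z, add(SSSZ, Z))), mul(add(Z, SSZ), add(SSZ, Z))))))
  →16  S(S(S(add(add(S(add(SSZ, Z)), mul(Z, add(SSSZ, Z))), mul(add(Z, SSZ), add(SSZ, Z))))))
  →17  S(S(S(add(S(add(add(SSZ, Z), mul(Z, add(SSSZ, Z)))), mul(add(Z, SSZ), add(SSZ, Z))))))
  →18  S(S(S(S(add(add(add(SSZ, Z), mul(Z, add(SSSZ, Z))), mul(add(Z, SSZ), add(SSZ, Z)))))))
  →19  S(S(S(S(add(add(S(add(SZ, Z)), mul(Z, add(SSSZ, Z))), mul(add(Z, SSZ), add(SSZ, Z)))))))
  →20  S(S(S(S(add(S(add(add(SZ, Z), mul(Z, add(SSSZ, Z)))), mul(add(Z, SSZ), add(SSZ, Z)))))))
  →21  S(S(S(S(S(add(add(add(SZ, Z), mul(Z, add(SSSZ, Z))), mul(add(Z, SSZ), add(SSZ, Z))))))))
  →22  S(S(S(S(S(add(add(S(add(Z, Z)), mul(Z, add(SSSZ, Z))), mul(add(Z, SSZ), add(SSZ, Z))))))))
  →23  S(S(S(S(S(add(S(add(add(Z, Z), mul(Z, add(SSSZ, Z)))), mul(add(Z, SSZ), add(SSZ, Z))))))))
  →24  S(S(S(S(S(S(add(add(add(Z, Z), mul(Z, add(SSSZ, Z))), mul(add(Z, SSZ), add(SSZ, Z)))))))))
  →25  S(S(S(S(S(S(add(add(Z, mul(Z, add(SSSZ, Z))), mul(add(Z, SSZ), add(SSZ, Z)))))))))
  →26  S(S(S(S(S(S(add(mul(Z, add(SSSZ, Z)), mul(add(Z, SSZ), add(SSZ, Z)))))))))
  →27  S(S(S(S(S(S(add(Z, mul(add(Z, SSZ), add(SSZ, Z)))))))))
  →28  S(S(S(S(S(S(mul(add(Z, SSZ), add(SSZ, Z))))))))
  →29  S(S(S(S(S(S(mul(SSZ, add(SSZ, Z))))))))
  →30  S(S(S(S(S(S(add(add(SSZ, Z), mul(SZ, add(SSZ, Z)))))))))
  →31  S(S(S(S(S(S(add(S(add(SZ, Z)), mul(SZ, add(SSZ, Z)))))))))
  →32  S(S(S(S(S(S(S(add(add(SZ, Z), mul(SZ, add(SSZ, Z))))))))))
  →33  S(S(S(S(S(S(S(add(S(add(Z, Z)), mul(SZ, add(SSZ, Z))))))))))
  →34  S(S(S(S(S(S(S(S(add(add(Z, Z), mul(SZ, add(SSZ, Z)))))))))))
  →35  S(S(S(S(S(S(S(S(add(Z, mul(SZ, add(SSZ, Z)))))))))))
  →36  S(S(S(S(S(S(S(S(mul(SZ, add(SSZ, Z))))))))))
  →37  S(S(S(S(S(S(S(S(add(add(SSZ, Z), mul(Z, add(SSZ, Z)))))))))))
  →38  S(S(S(S(S(S(S(S(add(S(add(SZ, Z)), mul(Z, add(SSZ, Z)))))))))))
  →39  S(S(S(S(S(S(S(S(S(add(add(SZ, Z), mul(Z, add(SSZ, Z))))))))))))
  →40  S(S(S(S(S(S(S(S(S(add(S(add(Z, Z)), mul(Z, add(SSZ, Z))))))))))))
  →41  S(S(S(S(S(S(S(S(S(S(add(add(Z, Z), mul(Z, add(SSZ, Z)))))))))))))
  →42  S(S(S(S(S(S(S(S(S(S(add(Z, mul(Z, add(SSZ, Z)))))))))))))
  →43  S(S(S(S(S(S(S(S(S(S(mul(Z, add(SSZ, Z))))))))))))
  →44  S^10(Z)

Term B:
  start: mul(add(SSSZ, Z), add(Z, SSZ))
  →1  mul(S(add(SSZ, Z)), add(Z, SSZ))
  →2  add(add(Z, SSZ), mul(add(SSZ, Z), add(Z, SSZ)))
  →3  add(SSZ, mul(add(SSZ, Z), add(Z, SSZ)))
  →4  S(add(SZ, mul(add(SSZ, Z), add(Z, SSZ))))
  →5  S(S(add(Z, mul(add(SSZ, Z), add(Z, SSZ)))))
  →6  S(S(mul(add(SSZ, Z), add(Z, SSZ))))
  →7  S(S(mul(S(add(SZ, Z)), add(Z, SSZ))))
  →8  S(S(add(add(Z, SSZ), mul(add(SZ, Z), add(Z, SSZ)))))
  →9  S(S(add(SSZ, mul(add(SZ, Z), add(Z, SSZ)))))
  →10  S(S(S(add(SZ, mul(add(SZ, Z), add(Z, SSZ))))))
  →11  S(S(S(S(add(Z, mul(add(SZ, Z), add(Z, SSZ)))))))
  →12  S(S(S(S(mul(add(SZ, Z), add(Z, SSZ))))))
  →13  S(S(S(S(mul(S(add(Z, Z)), add(Z, SSZ))))))
  →14  S(S(S(S(add(add(Z, SSZ), mul(add(Z, Z), add(Z, SSZ)))))))
  →15  S(S(S(S(add(SSZ, mul(add(Z, Z), add(Z, SSZ)))))))
  →16  S(S(S(S(S(add(SZ, mul(add(Z, Z), add(Z, SSZ))))))))
  →17  S(S(S(S(S(S(add(Z, mul(add(Z, Z), add(Z, SSZ)))))))))
  →18  S(S(S(S(S(S(mul(add(Z, Z), add(Z, SSZ))))))))
  →19  S(S(S(S(S(S(mul(Z, add(Z, SSZ))))))))
  →20  S^6(Z)

Answer: DIFFERENT — A ⇓ S^10(Z), B ⇓ S^6(Z)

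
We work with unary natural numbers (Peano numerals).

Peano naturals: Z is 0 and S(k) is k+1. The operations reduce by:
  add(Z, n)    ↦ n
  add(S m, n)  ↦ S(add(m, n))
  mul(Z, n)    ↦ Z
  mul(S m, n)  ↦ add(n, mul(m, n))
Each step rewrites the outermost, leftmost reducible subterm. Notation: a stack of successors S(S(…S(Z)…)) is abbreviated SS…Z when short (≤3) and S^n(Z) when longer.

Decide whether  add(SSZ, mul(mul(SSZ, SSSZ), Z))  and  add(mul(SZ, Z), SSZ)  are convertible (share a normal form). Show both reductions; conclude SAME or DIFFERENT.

Answer: SAME — A ⇓ SSZ, B ⇓ SSZ

Derivation:
Term A:
  start: add(SSZ, mul(mul(SSZ, SSSZ), Z))
  →1  S(add(SZ, mul(mul(SSZ, SSSZ), Z)))
  →2  S(S(add(Z, mul(mul(SSZ, SSSZ), Z))))
  →3  S(S(mul(mul(SSZ, SSSZ), Z)))
  →4  S(S(mul(add(SSSZ, mul(SZ, SSSZ)), Z)))
  →5  S(S(mul(S(add(SSZ, mul(SZ, SSSZ))), Z)))
  →6  S(S(add(Z, mul(add(SSZ, mul(SZ, SSSZ)), Z))))
  →7  S(S(mul(add(SSZ, mul(SZ, SSSZ)), Z)))
  →8  S(S(mul(S(add(SZ, mul(SZ, SSSZ))), Z)))
  →9  S(S(add(Z, mul(add(SZ, mul(SZ, SSSZ)), Z))))
  →10  S(S(mul(add(SZ, mul(SZ, SSSZ)), Z)))
  →11  S(S(mul(S(add(Z, mul(SZ, SSSZ))), Z)))
  →12  S(S(add(Z, mul(add(Z, mul(SZ, SSSZ)), Z))))
  →13  S(S(mul(add(Z, mul(SZ, SSSZ)), Z)))
  →14  S(S(mul(mul(SZ, SSSZ), Z)))
  →15  S(S(mul(add(SSSZ, mul(Z, SSSZ)), Z)))
  →16  S(S(mul(S(add(SSZ, mul(Z, SSSZ))), Z)))
  →17  S(S(add(Z, mul(add(SSZ, mul(Z, SSSZ)), Z))))
  →18  S(S(mul(add(SSZ, mul(Z, SSSZ)), Z)))
  →19  S(S(mul(S(add(SZ, mul(Z, SSSZ))), Z)))
  →20  S(S(add(Z, mul(add(SZ, mul(Z, SSSZ)), Z))))
  →21  S(S(mul(add(SZ, mul(Z, SSSZ)), Z)))
  →22  S(S(mul(S(add(Z, mul(Z, SSSZ))), Z)))
  →23  S(S(add(Z, mul(add(Z, mul(Z, SSSZ)), Z))))
  →24  S(S(mul(add(Z, mul(Z, SSSZ)), Z)))
  →25  S(S(mul(mul(Z, SSSZ), Z)))
  →26  S(S(mul(Z, Z)))
  →27  SSZ

Term B:
  start: add(mul(SZ, Z), SSZ)
  →1  add(add(Z, mul(Z, Z)), SSZ)
  →2  add(mul(Z, Z), SSZ)
  →3  add(Z, SSZ)
  →4  SSZ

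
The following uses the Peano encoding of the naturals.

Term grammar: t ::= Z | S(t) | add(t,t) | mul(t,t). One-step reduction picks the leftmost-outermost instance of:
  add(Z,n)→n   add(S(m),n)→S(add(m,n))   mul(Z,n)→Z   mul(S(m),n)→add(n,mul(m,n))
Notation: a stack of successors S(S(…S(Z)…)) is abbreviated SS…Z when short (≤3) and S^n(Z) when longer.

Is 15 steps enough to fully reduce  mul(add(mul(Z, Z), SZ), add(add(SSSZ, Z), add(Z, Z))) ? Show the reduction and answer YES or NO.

Answer: NO — after 15 steps the term is S(S(S(add(Z, mul(Z, add(add(SSSZ, Z), add(Z, Z))))))), not yet normal

Reduction:
  start: mul(add(mul(Z, Z), SZ), add(add(SSSZ, Z), add(Z, Z)))
  →1  mul(add(Z, SZ), add(add(SSSZ, Z), add(Z, Z)))
  →2  mul(SZ, add(add(SSSZ, Z), add(Z, Z)))
  →3  add(add(add(SSSZ, Z), add(Z, Z)), mul(Z, add(add(SSSZ, Z), add(Z, Z))))
  →4  add(add(S(add(SSZ, Z)), add(Z, Z)), mul(Z, add(add(SSSZ, Z), add(Z, Z))))
  →5  add(S(add(add(SSZ, Z), add(Z, Z))), mul(Z, add(add(SSSZ, Z), add(Z, Z))))
  →6  S(add(add(add(SSZ, Z), add(Z, Z)), mul(Z, add(add(SSSZ, Z), add(Z, Z)))))
  →7  S(add(add(S(add(SZ, Z)), add(Z, Z)), mul(Z, add(add(SSSZ, Z), add(Z, Z)))))
  →8  S(add(S(add(add(SZ, Z), add(Z, Z))), mul(Z, add(add(SSSZ, Z), add(Z, Z)))))
  →9  S(S(add(add(add(SZ, Z), add(Z, Z)), mul(Z, add(add(SSSZ, Z), add(Z, Z))))))
  →10  S(S(add(add(S(add(Z, Z)), add(Z, Z)), mul(Z, add(add(SSSZ, Z), add(Z, Z))))))
  →11  S(S(add(S(add(add(Z, Z), add(Z, Z))), mul(Z, add(add(SSSZ, Z), add(Z, Z))))))
  →12  S(S(S(add(add(add(Z, Z), add(Z, Z)), mul(Z, add(add(SSSZ, Z), add(Z, Z)))))))
  →13  S(S(S(add(add(Z, add(Z, Z)), mul(Z, add(add(SSSZ, Z), add(Z, Z)))))))
  →14  S(S(S(add(add(Z, Z), mul(Z, add(add(SSSZ, Z), add(Z, Z)))))))
  →15  S(S(S(add(Z, mul(Z, add(add(SSSZ, Z), add(Z, Z)))))))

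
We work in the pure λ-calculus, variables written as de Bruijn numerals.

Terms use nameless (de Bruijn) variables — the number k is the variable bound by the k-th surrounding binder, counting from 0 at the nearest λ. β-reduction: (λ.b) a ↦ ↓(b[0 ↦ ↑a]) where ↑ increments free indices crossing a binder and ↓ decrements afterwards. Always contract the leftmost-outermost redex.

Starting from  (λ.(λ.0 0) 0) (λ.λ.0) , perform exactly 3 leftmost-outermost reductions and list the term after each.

  start: (λ.(λ.0 0) 0) (λ.λ.0)
  [1] (λ.0 0) (λ.λ.0)
  [2] (λ.λ.0) (λ.λ.0)
  [3] λ.0

Answer: after 3 steps: λ.0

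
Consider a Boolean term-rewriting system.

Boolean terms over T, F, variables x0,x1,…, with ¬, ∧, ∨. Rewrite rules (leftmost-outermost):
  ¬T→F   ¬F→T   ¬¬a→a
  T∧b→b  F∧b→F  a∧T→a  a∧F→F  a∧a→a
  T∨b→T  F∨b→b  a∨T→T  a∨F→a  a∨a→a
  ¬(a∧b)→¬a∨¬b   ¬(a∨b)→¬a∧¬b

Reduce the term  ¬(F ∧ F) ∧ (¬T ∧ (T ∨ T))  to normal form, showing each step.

Answer: normal form = F  (in 6 steps)

Derivation:
  start: ¬(F ∧ F) ∧ (¬T ∧ (T ∨ T))
  [1] (¬F ∨ ¬F) ∧ (¬T ∧ (T ∨ T))
  [2] ¬F ∧ (¬T ∧ (T ∨ T))
  [3] T ∧ (¬T ∧ (T ∨ T))
  [4] ¬T ∧ (T ∨ T)
  [5] F ∧ (T ∨ T)
  [6] F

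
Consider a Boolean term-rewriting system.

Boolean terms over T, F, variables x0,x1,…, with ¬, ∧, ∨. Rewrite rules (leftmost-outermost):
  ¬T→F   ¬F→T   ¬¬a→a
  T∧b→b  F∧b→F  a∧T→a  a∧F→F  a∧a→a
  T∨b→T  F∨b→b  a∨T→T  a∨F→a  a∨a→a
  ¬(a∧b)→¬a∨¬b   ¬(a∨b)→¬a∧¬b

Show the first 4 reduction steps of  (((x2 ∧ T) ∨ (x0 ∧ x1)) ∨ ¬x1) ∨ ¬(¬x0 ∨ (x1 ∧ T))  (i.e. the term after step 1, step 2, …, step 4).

Answer: after 4 steps: ((x2 ∨ (x0 ∧ x1)) ∨ ¬x1) ∨ (x0 ∧ (¬x1 ∨ ¬T))

Derivation:
  start: (((x2 ∧ T) ∨ (x0 ∧ x1)) ∨ ¬x1) ∨ ¬(¬x0 ∨ (x1 ∧ T))
  [1] ((x2 ∨ (x0 ∧ x1)) ∨ ¬x1) ∨ ¬(¬x0 ∨ (x1 ∧ T))
  [2] ((x2 ∨ (x0 ∧ x1)) ∨ ¬x1) ∨ (¬¬x0 ∧ ¬(x1 ∧ T))
  [3] ((x2 ∨ (x0 ∧ x1)) ∨ ¬x1) ∨ (x0 ∧ ¬(x1 ∧ T))
  [4] ((x2 ∨ (x0 ∧ x1)) ∨ ¬x1) ∨ (x0 ∧ (¬x1 ∨ ¬T))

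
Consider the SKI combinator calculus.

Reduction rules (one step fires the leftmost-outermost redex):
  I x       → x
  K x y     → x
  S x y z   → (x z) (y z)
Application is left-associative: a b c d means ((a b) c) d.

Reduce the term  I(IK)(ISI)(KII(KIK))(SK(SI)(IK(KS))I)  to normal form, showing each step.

Answer: normal form = SI(KS)  (in 8 steps)

Derivation:
  start: I(IK)(ISI)(KII(KIK))(SK(SI)(IK(KS))I)
  step 1: IK(ISI)(KII(KIK))(SK(SI)(IK(KS))I)
  step 2: K(ISI)(KII(KIK))(SK(SI)(IK(KS))I)
  step 3: ISI(SK(SI)(IK(KS))I)
  step 4: SI(SK(SI)(IK(KS))I)
  step 5: SI(K(IK(KS))(SI(IK(KS)))I)
  step 6: SI(IK(KS)I)
  step 7: SI(K(KS)I)
  step 8: SI(KS)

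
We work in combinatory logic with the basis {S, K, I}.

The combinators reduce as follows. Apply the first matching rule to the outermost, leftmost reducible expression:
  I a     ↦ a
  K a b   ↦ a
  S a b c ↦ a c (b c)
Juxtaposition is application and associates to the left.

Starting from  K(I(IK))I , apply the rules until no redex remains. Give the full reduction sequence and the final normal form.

  start: K(I(IK))I
  step 1: I(IK)
  step 2: IK
  step 3: K

Answer: normal form = K  (in 3 steps)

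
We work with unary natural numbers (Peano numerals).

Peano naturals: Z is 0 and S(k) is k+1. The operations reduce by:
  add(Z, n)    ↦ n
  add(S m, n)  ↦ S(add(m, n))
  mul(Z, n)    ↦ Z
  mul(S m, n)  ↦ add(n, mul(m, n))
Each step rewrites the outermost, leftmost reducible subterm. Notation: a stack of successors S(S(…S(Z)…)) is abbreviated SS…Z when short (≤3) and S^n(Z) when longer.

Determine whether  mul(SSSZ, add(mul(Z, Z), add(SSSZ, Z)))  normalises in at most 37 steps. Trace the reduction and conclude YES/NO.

Answer: YES — reaches normal form S^9(Z) in 34 ≤ 37 steps

Derivation:
  start: mul(SSSZ, add(mul(Z, Z), add(SSSZ, Z)))
  →1  add(add(mul(Z, Z), add(SSSZ, Z)), mul(SSZ, add(mul(Z, Z), add(SSSZ, Z))))
  →2  add(add(Z, add(SSSZ, Z)), mul(SSZ, add(mul(Z, Z), add(SSSZ, Z))))
  →3  add(add(SSSZ, Z), mul(SSZ, add(mul(Z, Z), add(SSSZ, Z))))
  →4  add(S(add(SSZ, Z)), mul(SSZ, add(mul(Z, Z), add(SSSZ, Z))))
  →5  S(add(add(SSZ, Z), mul(SSZ, add(mul(Z, Z), add(SSSZ, Z)))))
  →6  S(add(S(add(SZ, Z)), mul(SSZ, add(mul(Z, Z), add(SSSZ, Z)))))
  →7  S(S(add(add(SZ, Z), mul(SSZ, add(mul(Z, Z), add(SSSZ, Z))))))
  →8  S(S(add(S(add(Z, Z)), mul(SSZ, add(mul(Z, Z), add(SSSZ, Z))))))
  →9  S(S(S(add(add(Z, Z), mul(SSZ, add(mul(Z, Z), add(SSSZ, Z)))))))
  →10  S(S(S(add(Z, mul(SSZ, add(mul(Z, Z), add(SSSZ, Z)))))))
  →11  S(S(S(mul(SSZ, add(mul(Z, Z), add(SSSZ, Z))))))
  →12  S(S(S(add(add(mul(Z, Z), add(SSSZ, Z)), mul(SZ, add(mul(Z, Z), add(SSSZ, Z)))))))
  →13  S(S(S(add(add(Z, add(SSSZ, Z)), mul(SZ, add(mul(Z, Z), add(SSSZ, Z)))))))
  →14  S(S(S(add(add(SSSZ, Z), mul(SZ, add(mul(Z, Z), add(SSSZ, Z)))))))
  →15  S(S(S(add(S(add(SSZ, Z)), mul(SZ, add(mul(Z, Z), add(SSSZ, Z)))))))
  →16  S(S(S(S(add(add(SSZ, Z), mul(SZ, add(mul(Z, Z), add(SSSZ, Z))))))))
  →17  S(S(S(S(add(S(add(SZ, Z)), mul(SZ, add(mul(Z, Z), add(SSSZ, Z))))))))
  →18  S(S(S(S(S(add(add(SZ, Z), mul(SZ, add(mul(Z, Z), add(SSSZ, Z)))))))))
  →19  S(S(S(S(S(add(S(add(Z, Z)), mul(SZ, add(mul(Z, Z), add(SSSZ, Z)))))))))
  →20  S(S(S(S(S(S(add(add(Z, Z), mul(SZ, add(mul(Z, Z), add(SSSZ, Z))))))))))
  →21  S(S(S(S(S(S(add(Z, mul(SZ, add(mul(Z, Z), add(SSSZ, Z))))))))))
  →22  S(S(S(S(S(S(mul(SZ, add(mul(Z, Z), add(SSSZ, Z)))))))))
  →23  S(S(S(S(S(S(add(add(mul(Z, Z), add(SSSZ, Z)), mul(Z, add(mul(Z, Z), add(SSSZ, Z))))))))))
  →24  S(S(S(S(S(S(add(add(Z, add(SSSZ, Z)), mul(Z, add(mul(Z, Z), add(SSSZ, Z))))))))))
  →25  S(S(S(S(S(S(add(add(SSSZ, Z), mul(Z, add(mul(Z, Z), add(SSSZ, Z))))))))))
  →26  S(S(S(S(S(S(add(S(add(SSZ, Z)), mul(Z, add(mul(Z, Z), add(SSSZ, Z))))))))))
  →27  S(S(S(S(S(S(S(add(add(SSZ, Z), mul(Z, add(mul(Z, Z), add(SSSZ, Z)))))))))))
  →28  S(S(S(S(S(S(S(add(S(add(SZ, Z)), mul(Z, add(mul(Z, Z), add(SSSZ, Z)))))))))))
  →29  S(S(S(S(S(S(S(S(add(add(SZ, Z), mul(Z, add(mul(Z, Z), add(SSSZ, Z))))))))))))
  →30  S(S(S(S(S(S(S(S(add(S(add(Z, Z)), mul(Z, add(mul(Z, Z), add(SSSZ, Z))))))))))))
  →31  S(S(S(S(S(S(S(S(S(add(add(Z, Z), mul(Z, add(mul(Z, Z), add(SSSZ, Z)))))))))))))
  →32  S(S(S(S(S(S(S(S(S(add(Z, mul(Z, add(mul(Z, Z), add(SSSZ, Z)))))))))))))
  →33  S(S(S(S(S(S(S(S(S(mul(Z, add(mul(Z, Z), add(SSSZ, Z))))))))))))
  →34  S^9(Z)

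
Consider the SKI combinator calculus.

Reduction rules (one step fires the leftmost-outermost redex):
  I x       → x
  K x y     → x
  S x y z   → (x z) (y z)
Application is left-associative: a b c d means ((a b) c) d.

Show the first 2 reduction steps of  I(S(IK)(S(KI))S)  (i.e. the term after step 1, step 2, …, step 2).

  start: I(S(IK)(S(KI))S)
  [1] S(IK)(S(KI))S
  [2] IKS(S(KI)S)

Answer: after 2 steps: IKS(S(KI)S)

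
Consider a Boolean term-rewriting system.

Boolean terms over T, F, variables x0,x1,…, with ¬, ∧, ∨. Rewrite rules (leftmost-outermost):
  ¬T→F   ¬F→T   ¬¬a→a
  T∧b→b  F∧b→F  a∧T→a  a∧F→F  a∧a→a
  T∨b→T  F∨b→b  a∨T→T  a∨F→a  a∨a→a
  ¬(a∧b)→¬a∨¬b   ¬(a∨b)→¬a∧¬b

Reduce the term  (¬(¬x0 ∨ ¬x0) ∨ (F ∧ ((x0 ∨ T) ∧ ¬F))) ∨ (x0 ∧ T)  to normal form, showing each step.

  start: (¬(¬x0 ∨ ¬x0) ∨ (F ∧ ((x0 ∨ T) ∧ ¬F))) ∨ (x0 ∧ T)
  [1] ((¬¬x0 ∧ ¬¬x0) ∨ (F ∧ ((x0 ∨ T) ∧ ¬F))) ∨ (x0 ∧ T)
  [2] (¬¬x0 ∨ (F ∧ ((x0 ∨ T) ∧ ¬F))) ∨ (x0 ∧ T)
  [3] (x0 ∨ (F ∧ ((x0 ∨ T) ∧ ¬F))) ∨ (x0 ∧ T)
  [4] (x0 ∨ F) ∨ (x0 ∧ T)
  [5] x0 ∨ (x0 ∧ T)
  [6] x0 ∨ x0
  [7] x0

Answer: normal form = x0  (in 7 steps)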